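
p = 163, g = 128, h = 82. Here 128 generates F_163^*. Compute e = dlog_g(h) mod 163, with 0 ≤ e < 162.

23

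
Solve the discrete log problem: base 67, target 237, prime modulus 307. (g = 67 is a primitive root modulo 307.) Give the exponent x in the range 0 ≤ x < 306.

Baby-step giant-step with m = ceil(sqrt(306)) = 18.
Baby table (67^j mod 307 for j=0..17):
  0:1  1:67  2:191  3:210  4:255  5:200  6:199  7:132
  8:248  9:38  10:90  11:197  12:305  13:173  14:232  15:194
  16:104  17:214
Giant step factor: 67^(-18) ≡ 280 (mod 307).
Scan 237·280^i mod 307 for i = 0, 1, …:
  i=0: 237   i=1: 48   i=2: 239   i=3: 301
  i=4: 162   i=5: 231   i=6: 210
Match at i=6, j=3: x = 6·18 + 3 = 111.

111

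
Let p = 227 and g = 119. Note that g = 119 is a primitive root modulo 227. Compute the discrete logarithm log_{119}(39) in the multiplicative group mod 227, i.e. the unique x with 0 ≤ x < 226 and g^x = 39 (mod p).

163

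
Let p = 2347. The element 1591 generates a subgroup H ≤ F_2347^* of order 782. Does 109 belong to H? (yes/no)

109 ∈ ⟨1591⟩ iff 109^782 ≡ 1 (mod 2347), since |⟨1591⟩| = 782.
109^782 mod 2347 = 1284.
Since 1284 ≠ 1, 109 does not lie in the subgroup.

no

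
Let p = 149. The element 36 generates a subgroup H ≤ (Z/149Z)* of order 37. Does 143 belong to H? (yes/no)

143 ∈ ⟨36⟩ iff 143^37 ≡ 1 (mod 149), since |⟨36⟩| = 37.
143^37 mod 149 = 148.
Since 148 ≠ 1, 143 does not lie in the subgroup.

no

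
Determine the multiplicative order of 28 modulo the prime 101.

The order of 28 must divide p − 1 = 100 = 2^2 · 5^2.
Divisors: 1, 2, 4, 5, 10, 20, 25, 50, 100.
Check each in increasing order: 28^1 ≡ 28;  28^2 ≡ 77;  28^4 ≡ 71;  28^5 ≡ 69;  28^10 ≡ 14;  28^20 ≡ 95;  28^25 ≡ 91;  28^50 ≡ 100;  28^100 ≡ 1.
Smallest exponent giving 1 is 100.

100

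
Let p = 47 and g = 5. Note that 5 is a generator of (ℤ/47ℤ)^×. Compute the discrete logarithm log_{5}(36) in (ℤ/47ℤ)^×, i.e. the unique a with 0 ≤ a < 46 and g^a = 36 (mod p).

30

Baby-step giant-step with m = ceil(sqrt(46)) = 7.
Baby table (5^j mod 47 for j=0..6):
  0:1  1:5  2:25  3:31  4:14  5:23  6:21
Giant step factor: 5^(-7) ≡ 30 (mod 47).
Scan 36·30^i mod 47 for i = 0, 1, …:
  i=0: 36   i=1: 46   i=2: 17   i=3: 40
  i=4: 25
Match at i=4, j=2: a = 4·7 + 2 = 30.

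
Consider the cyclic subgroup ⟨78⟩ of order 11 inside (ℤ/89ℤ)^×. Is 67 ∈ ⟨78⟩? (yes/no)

⟨78⟩ has order 11; its elements mod 89 are {1, 2, 4, 8, 16, 32, 39, 45, 64, 67, 78}.
67 is in this set.

yes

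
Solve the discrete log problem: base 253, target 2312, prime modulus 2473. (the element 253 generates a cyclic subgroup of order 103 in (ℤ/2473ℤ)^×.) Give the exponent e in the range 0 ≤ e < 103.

59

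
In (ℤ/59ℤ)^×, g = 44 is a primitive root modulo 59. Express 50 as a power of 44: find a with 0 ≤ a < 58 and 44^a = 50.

Baby-step giant-step with m = ceil(sqrt(58)) = 8.
Baby table (44^j mod 59 for j=0..7):
  0:1  1:44  2:48  3:47  4:3  5:14  6:26  7:23
Giant step factor: 44^(-8) ≡ 46 (mod 59).
Scan 50·46^i mod 59 for i = 0, 1, …:
  i=0: 50   i=1: 58   i=2: 13   i=3: 8
  i=4: 14
Match at i=4, j=5: a = 4·8 + 5 = 37.

37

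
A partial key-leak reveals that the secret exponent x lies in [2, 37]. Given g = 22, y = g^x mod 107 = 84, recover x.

5

Compute 22^2 mod 107 = 56, then multiply by 22 repeatedly:
  22^2=56  22^3=55  22^4=33  22^5=84
Found 84 at exponent 5.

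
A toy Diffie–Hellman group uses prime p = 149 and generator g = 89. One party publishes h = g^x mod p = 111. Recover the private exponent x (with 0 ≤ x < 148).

Baby-step giant-step with m = ceil(sqrt(148)) = 13.
Baby table (89^j mod 149 for j=0..12):
  0:1  1:89  2:24  3:50  4:129  5:8  6:116  7:43
  8:102  9:138  10:64  11:34  12:46
Giant step factor: 89^(-13) ≡ 21 (mod 149).
Scan 111·21^i mod 149 for i = 0, 1, …:
  i=0: 111   i=1: 96   i=2: 79   i=3: 20
  i=4: 122   i=5: 29   i=6: 13   i=7: 124
  i=8: 71   i=9: 1
Match at i=9, j=0: x = 9·13 + 0 = 117.

117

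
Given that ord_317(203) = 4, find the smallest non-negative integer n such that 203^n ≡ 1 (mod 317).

Successive powers of 203 modulo 317:
  203^0=1
So 203^0 ≡ 1 (mod 317), giving n = 0.

0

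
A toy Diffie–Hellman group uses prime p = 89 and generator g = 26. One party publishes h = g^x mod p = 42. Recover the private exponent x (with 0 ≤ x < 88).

86

Baby-step giant-step with m = ceil(sqrt(88)) = 10.
Baby table (26^j mod 89 for j=0..9):
  0:1  1:26  2:53  3:43  4:50  5:54  6:69  7:14
  8:8  9:30
Giant step factor: 26^(-10) ≡ 72 (mod 89).
Scan 42·72^i mod 89 for i = 0, 1, …:
  i=0: 42   i=1: 87   i=2: 34   i=3: 45
  i=4: 36   i=5: 11   i=6: 80   i=7: 64
  i=8: 69
Match at i=8, j=6: x = 8·10 + 6 = 86.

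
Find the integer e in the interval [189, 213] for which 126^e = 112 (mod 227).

Compute 126^189 mod 227 = 187, then multiply by 126 repeatedly:
  126^189=187  126^190=181  126^191=106  126^192=190  126^193=105
  126^194=64  126^195=119  126^196=12  126^197=150  126^198=59
  126^199=170  126^200=82  126^201=117  126^202=214  126^203=178
  126^204=182  126^205=5  126^206=176  126^207=157  126^208=33
  126^209=72  126^210=219  126^211=127  126^212=112
Found 112 at exponent 212.

212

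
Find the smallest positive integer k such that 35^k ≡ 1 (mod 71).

70

The order of 35 must divide p − 1 = 70 = 2 · 5 · 7.
Divisors: 1, 2, 5, 7, 10, 14, 35, 70.
Check each in increasing order: 35^1 ≡ 35;  35^2 ≡ 18;  35^5 ≡ 51;  35^7 ≡ 66;  35^10 ≡ 45;  35^14 ≡ 25;  35^35 ≡ 70;  35^70 ≡ 1.
Smallest exponent giving 1 is 70.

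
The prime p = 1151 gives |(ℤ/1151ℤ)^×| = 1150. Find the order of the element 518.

The order of 518 must divide p − 1 = 1150 = 2 · 5^2 · 23.
Divisors: 1, 2, 5, 10, 23, 25, 46, 50, 115, 230, 575, 1150.
Check each in increasing order: 518^1 ≡ 518;  518^2 ≡ 141;  518^5 ≡ 361;  518^10 ≡ 258;  518^23 ≡ 589;  518^25 ≡ 177;  518^46 ≡ 470;  518^50 ≡ 252;  518^115 ≡ 1060;  518^230 ≡ 224;  518^575 ≡ 1.
Smallest exponent giving 1 is 575.

575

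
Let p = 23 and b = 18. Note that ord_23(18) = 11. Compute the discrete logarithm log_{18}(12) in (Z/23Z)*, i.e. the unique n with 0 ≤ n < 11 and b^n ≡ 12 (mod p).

Successive powers of 18 modulo 23:
  18^0=1  18^1=18  18^2=2  18^3=13  18^4=4  18^5=3
  18^6=8  18^7=6  18^8=16  18^9=12
So 18^9 ≡ 12 (mod 23), giving n = 9.

9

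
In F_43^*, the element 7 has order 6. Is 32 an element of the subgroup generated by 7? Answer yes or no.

no

⟨7⟩ has order 6; its elements mod 43 are {1, 6, 7, 36, 37, 42}.
32 is not in this set.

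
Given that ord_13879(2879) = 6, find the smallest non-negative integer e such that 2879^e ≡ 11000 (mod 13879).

Successive powers of 2879 modulo 13879:
  2879^0=1  2879^1=2879  2879^2=2878  2879^3=13878  2879^4=11000
So 2879^4 ≡ 11000 (mod 13879), giving e = 4.

4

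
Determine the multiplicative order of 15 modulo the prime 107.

The order of 15 must divide p − 1 = 106 = 2 · 53.
Divisors: 1, 2, 53, 106.
Check each in increasing order: 15^1 ≡ 15;  15^2 ≡ 11;  15^53 ≡ 106;  15^106 ≡ 1.
Smallest exponent giving 1 is 106.

106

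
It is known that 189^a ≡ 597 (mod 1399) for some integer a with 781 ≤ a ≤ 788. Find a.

785

Compute 189^781 mod 1399 = 355, then multiply by 189 repeatedly:
  189^781=355  189^782=1342  189^783=419  189^784=847  189^785=597
Found 597 at exponent 785.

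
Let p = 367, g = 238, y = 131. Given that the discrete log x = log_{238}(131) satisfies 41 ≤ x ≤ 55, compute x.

43

Compute 238^41 mod 367 = 336, then multiply by 238 repeatedly:
  238^41=336  238^42=329  238^43=131
Found 131 at exponent 43.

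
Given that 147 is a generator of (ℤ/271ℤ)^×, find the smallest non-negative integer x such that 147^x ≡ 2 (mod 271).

164

Baby-step giant-step with m = ceil(sqrt(270)) = 17.
Baby table (147^j mod 271 for j=0..16):
  0:1  1:147  2:200  3:132  4:163  5:113  6:80  7:107
  8:11  9:262  10:32  11:97  12:167  13:159  14:67  15:93
  16:121
Giant step factor: 147^(-17) ≡ 52 (mod 271).
Scan 2·52^i mod 271 for i = 0, 1, …:
  i=0: 2   i=1: 104   i=2: 259   i=3: 189
  i=4: 72   i=5: 221   i=6: 110   i=7: 29
  i=8: 153   i=9: 97
Match at i=9, j=11: x = 9·17 + 11 = 164.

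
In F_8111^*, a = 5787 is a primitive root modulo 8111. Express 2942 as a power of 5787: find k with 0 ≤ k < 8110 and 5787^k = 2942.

2571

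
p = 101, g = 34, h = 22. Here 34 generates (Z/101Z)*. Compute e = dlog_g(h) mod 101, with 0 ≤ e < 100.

94

Baby-step giant-step with m = ceil(sqrt(100)) = 10.
Baby table (34^j mod 101 for j=0..9):
  0:1  1:34  2:45  3:15  4:5  5:69  6:23  7:75
  8:25  9:42
Giant step factor: 34^(-10) ≡ 65 (mod 101).
Scan 22·65^i mod 101 for i = 0, 1, …:
  i=0: 22   i=1: 16   i=2: 30   i=3: 31
  i=4: 96   i=5: 79   i=6: 85   i=7: 71
  i=8: 70   i=9: 5
Match at i=9, j=4: e = 9·10 + 4 = 94.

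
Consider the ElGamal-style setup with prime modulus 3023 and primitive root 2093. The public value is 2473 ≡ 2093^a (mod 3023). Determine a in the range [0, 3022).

Baby-step giant-step with m = ceil(sqrt(3022)) = 55.
Baby table (2093^j mod 3023 for j=0..54):
  0:1  1:2093  2:322  3:2840  4:902  5:1534  6:236  7:1199
  8:417  9:2157  10:1262  11:2287  12:1282  13:1825  14:1676  15:1188
  16:1578  17:1638  18:252  19:1434  20:2546  21:2252  22:579  23:2647
  24:2035  25:2871  26:2302  27:2447  28:609  29:1954  30:2626  31:404
  32:2155  33:99  34:1643  35:1648  36:21  37:1631  38:716  39:2203
  40:804  41:1984  42:1933  43:995  44:2711  45:2975  46:2318  47:2682
  48:2738  49:2049  50:1943  51:764  52:2908  53:1145  54:2269
Giant step factor: 2093^(-55) ≡ 2163 (mod 3023).
Scan 2473·2163^i mod 3023 for i = 0, 1, …:
  i=0: 2473   i=1: 1412   i=2: 926   i=3: 1712
  i=4: 2904   i=5: 2581   i=6: 2245   i=7: 997
  i=8: 1112   i=9: 1971     …   i=51: 707
  i=52: 2626
Match at i=52, j=30: a = 52·55 + 30 = 2890.

2890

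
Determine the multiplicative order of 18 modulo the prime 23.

11

The order of 18 must divide p − 1 = 22 = 2 · 11.
Divisors: 1, 2, 11, 22.
Check each in increasing order: 18^1 ≡ 18;  18^2 ≡ 2;  18^11 ≡ 1.
Smallest exponent giving 1 is 11.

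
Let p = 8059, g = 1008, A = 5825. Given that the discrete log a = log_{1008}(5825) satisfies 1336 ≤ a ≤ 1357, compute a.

1347

Compute 1008^1336 mod 8059 = 1395, then multiply by 1008 repeatedly:
  1008^1336=1395  1008^1337=3894  1008^1338=419  1008^1339=3284  1008^1340=6082
  1008^1341=5816  1008^1342=3635  1008^1343=5294  1008^1344=1294  1008^1345=6853
  1008^1346=1261  1008^1347=5825
Found 5825 at exponent 1347.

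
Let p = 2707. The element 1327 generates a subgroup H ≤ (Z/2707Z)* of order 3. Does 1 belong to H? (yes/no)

1 ∈ ⟨1327⟩ iff 1^3 ≡ 1 (mod 2707), since |⟨1327⟩| = 3.
1^3 mod 2707 = 1.
Since 1 = 1, 1 lies in the subgroup.

yes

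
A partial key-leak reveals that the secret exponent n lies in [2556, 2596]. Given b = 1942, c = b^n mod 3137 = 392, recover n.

2588

Compute 1942^2556 mod 3137 = 2237, then multiply by 1942 repeatedly:
  1942^2556=2237  1942^2557=2646  1942^2558=126  1942^2559=6  1942^2560=2241
  1942^2561=1003  1942^2562=2886  1942^2563=1930  1942^2564=2482  1942^2565=1612
  1942^2566=2915  1942^2567=1782  1942^2568=533  1942^2569=3013  1942^2570=741
  1942^2571=2276  1942^2572=3096  1942^2573=1940  1942^2574=3080  1942^2575=2238
  1942^2576=1451  1942^2577=816  1942^2578=487  1942^2579=1517  1942^2580=371
  1942^2581=2109  1942^2582=1893  1942^2583=2779  1942^2584=1178  1942^2585=803
  1942^2586=337  1942^2587=1958  1942^2588=392
Found 392 at exponent 2588.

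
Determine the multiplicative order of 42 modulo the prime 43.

The order of 42 must divide p − 1 = 42 = 2 · 3 · 7.
Divisors: 1, 2, 3, 6, 7, 14, 21, 42.
Check each in increasing order: 42^1 ≡ 42;  42^2 ≡ 1.
Smallest exponent giving 1 is 2.

2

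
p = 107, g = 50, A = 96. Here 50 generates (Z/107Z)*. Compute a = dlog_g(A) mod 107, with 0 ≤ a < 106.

Baby-step giant-step with m = ceil(sqrt(106)) = 11.
Baby table (50^j mod 107 for j=0..10):
  0:1  1:50  2:39  3:24  4:23  5:80  6:41  7:17
  8:101  9:21  10:87
Giant step factor: 50^(-11) ≡ 26 (mod 107).
Scan 96·26^i mod 107 for i = 0, 1, …:
  i=0: 96   i=1: 35   i=2: 54   i=3: 13
  i=4: 17
Match at i=4, j=7: a = 4·11 + 7 = 51.

51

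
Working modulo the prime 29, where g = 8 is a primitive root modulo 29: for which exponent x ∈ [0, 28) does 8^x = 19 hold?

3

Successive powers of 8 modulo 29:
  8^0=1  8^1=8  8^2=6  8^3=19
So 8^3 ≡ 19 (mod 29), giving x = 3.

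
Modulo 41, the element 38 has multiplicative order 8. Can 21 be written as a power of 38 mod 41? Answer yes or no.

⟨38⟩ has order 8; its elements mod 41 are {1, 3, 9, 14, 27, 32, 38, 40}.
21 is not in this set.

no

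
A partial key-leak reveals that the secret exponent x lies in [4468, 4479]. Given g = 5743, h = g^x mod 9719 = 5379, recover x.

4468

Compute 5743^4468 mod 9719 = 5379, then multiply by 5743 repeatedly:
  5743^4468=5379
Found 5379 at exponent 4468.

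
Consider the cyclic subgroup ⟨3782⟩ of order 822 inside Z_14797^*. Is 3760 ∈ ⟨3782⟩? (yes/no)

yes

3760 ∈ ⟨3782⟩ iff 3760^822 ≡ 1 (mod 14797), since |⟨3782⟩| = 822.
3760^822 mod 14797 = 1.
Since 1 = 1, 3760 lies in the subgroup.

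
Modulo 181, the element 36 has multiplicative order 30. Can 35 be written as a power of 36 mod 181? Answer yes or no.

no

35 ∈ ⟨36⟩ iff 35^30 ≡ 1 (mod 181), since |⟨36⟩| = 30.
35^30 mod 181 = 180.
Since 180 ≠ 1, 35 does not lie in the subgroup.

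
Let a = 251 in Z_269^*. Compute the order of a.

268

The order of 251 must divide p − 1 = 268 = 2^2 · 67.
Divisors: 1, 2, 4, 67, 134, 268.
Check each in increasing order: 251^1 ≡ 251;  251^2 ≡ 55;  251^4 ≡ 66;  251^67 ≡ 187;  251^134 ≡ 268;  251^268 ≡ 1.
Smallest exponent giving 1 is 268.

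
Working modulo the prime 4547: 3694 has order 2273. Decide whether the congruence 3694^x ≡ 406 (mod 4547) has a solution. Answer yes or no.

yes

406 ∈ ⟨3694⟩ iff 406^2273 ≡ 1 (mod 4547), since |⟨3694⟩| = 2273.
406^2273 mod 4547 = 1.
Since 1 = 1, 406 lies in the subgroup.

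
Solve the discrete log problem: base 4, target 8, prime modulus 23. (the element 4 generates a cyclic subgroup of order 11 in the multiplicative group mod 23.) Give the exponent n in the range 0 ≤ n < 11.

7

Successive powers of 4 modulo 23:
  4^0=1  4^1=4  4^2=16  4^3=18  4^4=3  4^5=12
  4^6=2  4^7=8
So 4^7 ≡ 8 (mod 23), giving n = 7.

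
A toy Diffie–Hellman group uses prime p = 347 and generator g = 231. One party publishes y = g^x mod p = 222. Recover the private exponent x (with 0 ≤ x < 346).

Baby-step giant-step with m = ceil(sqrt(346)) = 19.
Baby table (231^j mod 347 for j=0..18):
  0:1  1:231  2:270  3:257  4:30  5:337  6:119  7:76
  8:206  9:47  10:100  11:198  12:281  13:22  14:224  15:41
  16:102  17:313  18:127
Giant step factor: 231^(-19) ≡ 112 (mod 347).
Scan 222·112^i mod 347 for i = 0, 1, …:
  i=0: 222   i=1: 227   i=2: 93   i=3: 6
  i=4: 325   i=5: 312   i=6: 244   i=7: 262
  i=8: 196   i=9: 91   i=10: 129   i=11: 221
  i=12: 115   i=13: 41
Match at i=13, j=15: x = 13·19 + 15 = 262.

262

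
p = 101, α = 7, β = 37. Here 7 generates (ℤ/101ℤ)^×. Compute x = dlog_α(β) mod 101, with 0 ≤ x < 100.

Baby-step giant-step with m = ceil(sqrt(100)) = 10.
Baby table (7^j mod 101 for j=0..9):
  0:1  1:7  2:49  3:40  4:78  5:41  6:85  7:90
  8:24  9:67
Giant step factor: 7^(-10) ≡ 14 (mod 101).
Scan 37·14^i mod 101 for i = 0, 1, …:
  i=0: 37   i=1: 13   i=2: 81   i=3: 23
  i=4: 19   i=5: 64   i=6: 88   i=7: 20
  i=8: 78
Match at i=8, j=4: x = 8·10 + 4 = 84.

84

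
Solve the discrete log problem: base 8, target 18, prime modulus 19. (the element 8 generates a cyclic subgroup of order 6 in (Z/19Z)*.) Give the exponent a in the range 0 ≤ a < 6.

Successive powers of 8 modulo 19:
  8^0=1  8^1=8  8^2=7  8^3=18
So 8^3 ≡ 18 (mod 19), giving a = 3.

3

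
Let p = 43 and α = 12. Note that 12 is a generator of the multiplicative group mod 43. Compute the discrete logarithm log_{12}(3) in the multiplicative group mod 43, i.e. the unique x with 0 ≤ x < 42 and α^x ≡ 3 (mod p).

Baby-step giant-step with m = ceil(sqrt(42)) = 7.
Baby table (12^j mod 43 for j=0..6):
  0:1  1:12  2:15  3:8  4:10  5:34  6:21
Giant step factor: 12^(-7) ≡ 7 (mod 43).
Scan 3·7^i mod 43 for i = 0, 1, …:
  i=0: 3   i=1: 21
Match at i=1, j=6: x = 1·7 + 6 = 13.

13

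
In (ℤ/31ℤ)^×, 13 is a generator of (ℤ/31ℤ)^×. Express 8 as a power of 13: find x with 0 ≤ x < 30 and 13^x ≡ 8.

12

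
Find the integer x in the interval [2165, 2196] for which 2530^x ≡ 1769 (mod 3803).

2193

Compute 2530^2165 mod 3803 = 3636, then multiply by 2530 repeatedly:
  2530^2165=3636  2530^2166=3426  2530^2167=743  2530^2168=1108  2530^2169=429
  2530^2170=1515  2530^2171=3329  2530^2172=2528  2530^2173=2997  2530^2174=3031
  2530^2175=1582  2530^2176=1704  2530^2177=2321  2530^2178=298  2530^2179=946
  2530^2180=1293  2530^2181=710  2530^2182=1284  2530^2183=758  2530^2184=1028
  2530^2185=3391  2530^2186=3465  2530^2187=535  2530^2188=3485  2530^2189=1696
  2530^2190=1096  2530^2191=493  2530^2192=3709  2530^2193=1769
Found 1769 at exponent 2193.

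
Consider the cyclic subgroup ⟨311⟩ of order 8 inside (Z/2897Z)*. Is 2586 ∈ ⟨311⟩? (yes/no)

yes

⟨311⟩ has order 8; its elements mod 2897 are {1, 311, 680, 1120, 1777, 2217, 2586, 2896}.
2586 is in this set.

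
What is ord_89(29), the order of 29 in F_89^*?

The order of 29 must divide p − 1 = 88 = 2^3 · 11.
Divisors: 1, 2, 4, 8, 11, 22, 44, 88.
Check each in increasing order: 29^1 ≡ 29;  29^2 ≡ 40;  29^4 ≡ 87;  29^8 ≡ 4;  29^11 ≡ 12;  29^22 ≡ 55;  29^44 ≡ 88;  29^88 ≡ 1.
Smallest exponent giving 1 is 88.

88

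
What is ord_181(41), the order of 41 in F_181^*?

The order of 41 must divide p − 1 = 180 = 2^2 · 3^2 · 5.
Divisors: 1, 2, 3, 4, 5, 6, 9, 10, 12, 15, 18, 20, 30, 36, 45, 60, 90, 180.
Check each in increasing order: 41^1 ≡ 41;  41^2 ≡ 52;  41^3 ≡ 141;  41^4 ≡ 170;  41^5 ≡ 92;  41^6 ≡ 152;  41^9 ≡ 74;  41^10 ≡ 138;  41^12 ≡ 117;  41^15 ≡ 26;  41^18 ≡ 46;  41^20 ≡ 39;  41^30 ≡ 133;  41^36 ≡ 125;  41^45 ≡ 19;  41^60 ≡ 132;  41^90 ≡ 180;  41^180 ≡ 1.
Smallest exponent giving 1 is 180.

180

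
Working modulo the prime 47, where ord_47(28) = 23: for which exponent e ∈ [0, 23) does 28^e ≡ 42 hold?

Successive powers of 28 modulo 47:
  28^0=1  28^1=28  28^2=32  28^3=3  28^4=37  28^5=2
  28^6=9  28^7=17  28^8=6  28^9=27  28^10=4  28^11=18
  28^12=34  28^13=12  28^14=7  28^15=8  28^16=36  28^17=21
  28^18=24  28^19=14  28^20=16  28^21=25  28^22=42
So 28^22 ≡ 42 (mod 47), giving e = 22.

22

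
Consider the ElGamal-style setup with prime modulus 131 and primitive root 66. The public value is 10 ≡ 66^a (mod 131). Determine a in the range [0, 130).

83

Baby-step giant-step with m = ceil(sqrt(130)) = 12.
Baby table (66^j mod 131 for j=0..11):
  0:1  1:66  2:33  3:82  4:41  5:86  6:43  7:87
  8:109  9:120  10:60  11:30
Giant step factor: 66^(-12) ≡ 35 (mod 131).
Scan 10·35^i mod 131 for i = 0, 1, …:
  i=0: 10   i=1: 88   i=2: 67   i=3: 118
  i=4: 69   i=5: 57   i=6: 30
Match at i=6, j=11: a = 6·12 + 11 = 83.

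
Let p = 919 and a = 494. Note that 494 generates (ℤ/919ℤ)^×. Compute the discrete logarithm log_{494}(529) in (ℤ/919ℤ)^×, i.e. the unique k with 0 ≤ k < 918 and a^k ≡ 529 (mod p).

734

Baby-step giant-step with m = ceil(sqrt(918)) = 31.
Baby table (494^j mod 919 for j=0..30):
  0:1  1:494  2:501  3:283  4:114  5:257  6:136  7:97
  8:130  9:809  10:800  11:30  12:116  13:326  14:219  15:663
  16:358  17:404  18:153  19:224  20:376  21:106  22:900  23:723
  24:590  25:137  26:591  27:631  28:173  29:914  30:287
Giant step factor: 494^(-31) ≡ 62 (mod 919).
Scan 529·62^i mod 919 for i = 0, 1, …:
  i=0: 529   i=1: 633   i=2: 648   i=3: 659
  i=4: 422   i=5: 432   i=6: 133   i=7: 894
  i=8: 288   i=9: 395     …   i=22: 61
  i=23: 106
Match at i=23, j=21: k = 23·31 + 21 = 734.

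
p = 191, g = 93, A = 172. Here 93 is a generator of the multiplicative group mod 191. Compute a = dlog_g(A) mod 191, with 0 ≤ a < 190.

16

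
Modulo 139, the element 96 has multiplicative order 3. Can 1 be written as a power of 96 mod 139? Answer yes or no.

yes

⟨96⟩ has order 3; its elements mod 139 are {1, 42, 96}.
1 is in this set.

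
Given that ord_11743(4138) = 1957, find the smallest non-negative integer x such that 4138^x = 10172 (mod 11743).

1749

Baby-step giant-step with m = ceil(sqrt(1957)) = 45.
Baby table (4138^j mod 11743 for j=0..44):
  0:1  1:4138  2:1750  3:7812  4:9320  5:2148  6:10716  7:1240
  8:11172  9:9288  10:10648  11:1688  12:9602  13:6507  14:11010  15:8283
  16:8980  17:4388  18:2866  19:10821  20:1239  21:7034  22:7538  23:2836
  24:4111  25:7454  26:7534  27:9770  28:8854  29:11435  30:5483  31:1178
  32:1219  33:6475  34:7767  35:10998  36:5599  37:11466  38:4588  39:8456
  40:8531  41:1820  42:3897  43:2647  44:8810
Giant step factor: 4138^(-45) ≡ 4232 (mod 11743).
Scan 10172·4232^i mod 11743 for i = 0, 1, …:
  i=0: 10172   i=1: 9809   i=2: 183   i=3: 11161
  i=4: 3006   i=5: 3723   i=6: 8373   i=7: 5905
  i=8: 856   i=9: 5748     …   i=37: 2910
  i=38: 8456
Match at i=38, j=39: x = 38·45 + 39 = 1749.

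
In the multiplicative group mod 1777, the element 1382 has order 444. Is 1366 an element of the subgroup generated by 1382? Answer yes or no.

1366 ∈ ⟨1382⟩ iff 1366^444 ≡ 1 (mod 1777), since |⟨1382⟩| = 444.
1366^444 mod 1777 = 1.
Since 1 = 1, 1366 lies in the subgroup.

yes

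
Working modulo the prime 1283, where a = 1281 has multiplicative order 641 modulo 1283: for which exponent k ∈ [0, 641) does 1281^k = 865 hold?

46

Baby-step giant-step with m = ceil(sqrt(641)) = 26.
Baby table (1281^j mod 1283 for j=0..25):
  0:1  1:1281  2:4  3:1275  4:16  5:1251  6:64  7:1155
  8:256  9:771  10:1024  11:518  12:247  13:789  14:988  15:590
  16:103  17:1077  18:412  19:459  20:365  21:553  22:177  23:929
  24:708  25:1150
Giant step factor: 1281^(-26) ≡ 82 (mod 1283).
Scan 865·82^i mod 1283 for i = 0, 1, …:
  i=0: 865   i=1: 365
Match at i=1, j=20: k = 1·26 + 20 = 46.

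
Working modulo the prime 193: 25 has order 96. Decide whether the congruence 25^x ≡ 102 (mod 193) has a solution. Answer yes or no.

no

102 ∈ ⟨25⟩ iff 102^96 ≡ 1 (mod 193), since |⟨25⟩| = 96.
102^96 mod 193 = 192.
Since 192 ≠ 1, 102 does not lie in the subgroup.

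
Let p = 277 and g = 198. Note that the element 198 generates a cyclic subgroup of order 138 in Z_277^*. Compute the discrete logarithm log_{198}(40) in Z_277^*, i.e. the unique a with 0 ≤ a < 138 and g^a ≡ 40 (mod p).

Successive powers of 198 modulo 277:
  198^0=1  198^1=198  198^2=147  198^3=21  198^4=3  198^5=40
So 198^5 ≡ 40 (mod 277), giving a = 5.

5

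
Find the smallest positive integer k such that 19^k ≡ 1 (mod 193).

192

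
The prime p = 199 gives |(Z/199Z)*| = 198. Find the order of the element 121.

11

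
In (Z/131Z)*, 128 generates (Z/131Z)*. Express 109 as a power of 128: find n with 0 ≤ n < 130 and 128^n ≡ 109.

36

Baby-step giant-step with m = ceil(sqrt(130)) = 12.
Baby table (128^j mod 131 for j=0..11):
  0:1  1:128  2:9  3:104  4:81  5:19  6:74  7:40
  8:11  9:98  10:99  11:96
Giant step factor: 128^(-12) ≡ 5 (mod 131).
Scan 109·5^i mod 131 for i = 0, 1, …:
  i=0: 109   i=1: 21   i=2: 105   i=3: 1
Match at i=3, j=0: n = 3·12 + 0 = 36.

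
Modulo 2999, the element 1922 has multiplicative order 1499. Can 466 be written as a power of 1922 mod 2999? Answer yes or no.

466 ∈ ⟨1922⟩ iff 466^1499 ≡ 1 (mod 2999), since |⟨1922⟩| = 1499.
466^1499 mod 2999 = 1.
Since 1 = 1, 466 lies in the subgroup.

yes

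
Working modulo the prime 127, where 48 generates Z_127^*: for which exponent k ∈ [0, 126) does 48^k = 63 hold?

27

Successive powers of 48 modulo 127:
  48^0=1  48^1=48  48^2=18  48^3=102  48^4=70  48^5=58
  48^6=117  48^7=28  48^8=74  48^9=123  48^10=62  48^11=55
  48^12=100  48^13=101  48^14=22  48^15=40  48^16=15  48^17=85
  48^18=16  48^19=6  48^20=34  48^21=108  48^22=104  48^23=39
  48^24=94  48^25=67  48^26=41  48^27=63
So 48^27 ≡ 63 (mod 127), giving k = 27.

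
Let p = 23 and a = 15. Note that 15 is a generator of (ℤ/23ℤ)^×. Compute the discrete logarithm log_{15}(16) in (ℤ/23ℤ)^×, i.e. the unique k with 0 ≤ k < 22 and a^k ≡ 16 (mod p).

Successive powers of 15 modulo 23:
  15^0=1  15^1=15  15^2=18  15^3=17  15^4=2  15^5=7
  15^6=13  15^7=11  15^8=4  15^9=14  15^10=3  15^11=22
  15^12=8  15^13=5  15^14=6  15^15=21  15^16=16
So 15^16 ≡ 16 (mod 23), giving k = 16.

16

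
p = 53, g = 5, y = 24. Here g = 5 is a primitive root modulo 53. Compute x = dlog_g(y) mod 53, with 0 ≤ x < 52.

48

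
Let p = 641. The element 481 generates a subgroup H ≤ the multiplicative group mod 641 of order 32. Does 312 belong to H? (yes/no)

no

312 ∈ ⟨481⟩ iff 312^32 ≡ 1 (mod 641), since |⟨481⟩| = 32.
312^32 mod 641 = 367.
Since 367 ≠ 1, 312 does not lie in the subgroup.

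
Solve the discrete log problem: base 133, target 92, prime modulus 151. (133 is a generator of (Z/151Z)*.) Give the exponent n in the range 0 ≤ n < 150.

Successive powers of 133 modulo 151:
  133^0=1  133^1=133  133^2=22  133^3=57  133^4=31  133^5=46
  133^6=78  133^7=106  133^8=55  133^9=67  133^10=2  133^11=115
  133^12=44  133^13=114  133^14=62  133^15=92
So 133^15 ≡ 92 (mod 151), giving n = 15.

15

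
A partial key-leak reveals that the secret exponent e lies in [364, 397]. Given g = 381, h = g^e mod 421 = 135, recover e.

370

Compute 381^364 mod 421 = 35, then multiply by 381 repeatedly:
  381^364=35  381^365=284  381^366=7  381^367=141  381^368=254
  381^369=365  381^370=135
Found 135 at exponent 370.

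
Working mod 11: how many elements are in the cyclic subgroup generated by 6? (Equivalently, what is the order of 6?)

10

The order of 6 must divide p − 1 = 10 = 2 · 5.
Divisors: 1, 2, 5, 10.
Check each in increasing order: 6^1 ≡ 6;  6^2 ≡ 3;  6^5 ≡ 10;  6^10 ≡ 1.
Smallest exponent giving 1 is 10.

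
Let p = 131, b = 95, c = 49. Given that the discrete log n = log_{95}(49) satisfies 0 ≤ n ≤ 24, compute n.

Compute 95^0 mod 131 = 1, then multiply by 95 repeatedly:
  95^0=1  95^1=95  95^2=117  95^3=111  95^4=65
  95^5=18  95^6=7  95^7=10  95^8=33  95^9=122
  95^10=62  95^11=126  95^12=49
Found 49 at exponent 12.

12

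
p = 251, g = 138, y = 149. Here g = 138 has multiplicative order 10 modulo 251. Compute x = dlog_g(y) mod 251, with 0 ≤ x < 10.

Successive powers of 138 modulo 251:
  138^0=1  138^1=138  138^2=219  138^3=102  138^4=20  138^5=250
  138^6=113  138^7=32  138^8=149
So 138^8 ≡ 149 (mod 251), giving x = 8.

8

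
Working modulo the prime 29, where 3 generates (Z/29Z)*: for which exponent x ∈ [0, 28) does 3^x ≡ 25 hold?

20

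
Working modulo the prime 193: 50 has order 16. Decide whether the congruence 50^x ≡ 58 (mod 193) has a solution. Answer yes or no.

no

58 ∈ ⟨50⟩ iff 58^16 ≡ 1 (mod 193), since |⟨50⟩| = 16.
58^16 mod 193 = 49.
Since 49 ≠ 1, 58 does not lie in the subgroup.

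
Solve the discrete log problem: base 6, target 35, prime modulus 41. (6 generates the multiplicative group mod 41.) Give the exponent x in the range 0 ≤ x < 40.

21

Successive powers of 6 modulo 41:
  6^0=1  6^1=6  6^2=36  6^3=11  6^4=25  6^5=27
  6^6=39  6^7=29  6^8=10  6^9=19  6^10=32  6^11=28
  6^12=4  6^13=24  6^14=21  6^15=3  6^16=18  6^17=26
  6^18=33  6^19=34  6^20=40  6^21=35
So 6^21 ≡ 35 (mod 41), giving x = 21.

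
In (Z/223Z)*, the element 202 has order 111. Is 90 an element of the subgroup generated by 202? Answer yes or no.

90 ∈ ⟨202⟩ iff 90^111 ≡ 1 (mod 223), since |⟨202⟩| = 111.
90^111 mod 223 = 222.
Since 222 ≠ 1, 90 does not lie in the subgroup.

no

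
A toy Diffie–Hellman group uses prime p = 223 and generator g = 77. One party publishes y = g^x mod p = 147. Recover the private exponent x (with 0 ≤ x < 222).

161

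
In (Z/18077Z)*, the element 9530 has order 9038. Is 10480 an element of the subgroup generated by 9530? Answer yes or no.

10480 ∈ ⟨9530⟩ iff 10480^9038 ≡ 1 (mod 18077), since |⟨9530⟩| = 9038.
10480^9038 mod 18077 = 1.
Since 1 = 1, 10480 lies in the subgroup.

yes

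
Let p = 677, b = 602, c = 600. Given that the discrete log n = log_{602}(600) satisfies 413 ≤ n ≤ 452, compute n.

428

Compute 602^413 mod 677 = 322, then multiply by 602 repeatedly:
  602^413=322  602^414=222  602^415=275  602^416=362  602^417=607
  602^418=511  602^419=264  602^420=510  602^421=339  602^422=301
  602^423=443  602^424=625  602^425=515  602^426=641  602^427=669
  602^428=600
Found 600 at exponent 428.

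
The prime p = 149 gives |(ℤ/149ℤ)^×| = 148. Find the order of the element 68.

74

The order of 68 must divide p − 1 = 148 = 2^2 · 37.
Divisors: 1, 2, 4, 37, 74, 148.
Check each in increasing order: 68^1 ≡ 68;  68^2 ≡ 5;  68^4 ≡ 25;  68^37 ≡ 148;  68^74 ≡ 1.
Smallest exponent giving 1 is 74.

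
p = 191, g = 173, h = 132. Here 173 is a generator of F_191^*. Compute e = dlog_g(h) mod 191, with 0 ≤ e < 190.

179

Baby-step giant-step with m = ceil(sqrt(190)) = 14.
Baby table (173^j mod 191 for j=0..13):
  0:1  1:173  2:133  3:89  4:117  5:186  6:90  7:99
  8:128  9:179  10:25  11:123  12:78  13:124
Giant step factor: 173^(-14) ≡ 156 (mod 191).
Scan 132·156^i mod 191 for i = 0, 1, …:
  i=0: 132   i=1: 155   i=2: 114   i=3: 21
  i=4: 29   i=5: 131   i=6: 190   i=7: 35
  i=8: 112   i=9: 91   i=10: 62   i=11: 122
  i=12: 123
Match at i=12, j=11: e = 12·14 + 11 = 179.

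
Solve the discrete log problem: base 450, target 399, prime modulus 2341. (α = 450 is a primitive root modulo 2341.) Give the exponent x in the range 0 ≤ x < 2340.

257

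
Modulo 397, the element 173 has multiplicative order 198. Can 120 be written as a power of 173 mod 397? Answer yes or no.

120 ∈ ⟨173⟩ iff 120^198 ≡ 1 (mod 397), since |⟨173⟩| = 198.
120^198 mod 397 = 1.
Since 1 = 1, 120 lies in the subgroup.

yes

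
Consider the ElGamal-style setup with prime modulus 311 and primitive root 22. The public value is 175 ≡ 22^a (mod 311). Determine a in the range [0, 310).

Baby-step giant-step with m = ceil(sqrt(310)) = 18.
Baby table (22^j mod 311 for j=0..17):
  0:1  1:22  2:173  3:74  4:73  5:51  6:189  7:115
  8:42  9:302  10:113  11:309  12:267  13:276  14:163  15:165
  16:209  17:244
Giant step factor: 22^(-18) ≡ 96 (mod 311).
Scan 175·96^i mod 311 for i = 0, 1, …:
  i=0: 175   i=1: 6   i=2: 265   i=3: 249
  i=4: 268   i=5: 226   i=6: 237   i=7: 49
  i=8: 39   i=9: 12     …   i=13: 141
  i=14: 163
Match at i=14, j=14: a = 14·18 + 14 = 266.

266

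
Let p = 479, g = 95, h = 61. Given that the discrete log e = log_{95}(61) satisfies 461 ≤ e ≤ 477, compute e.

472

Compute 95^461 mod 479 = 52, then multiply by 95 repeatedly:
  95^461=52  95^462=150  95^463=359  95^464=96  95^465=19
  95^466=368  95^467=472  95^468=293  95^469=53  95^470=245
  95^471=283  95^472=61
Found 61 at exponent 472.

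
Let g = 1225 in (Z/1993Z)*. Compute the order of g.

83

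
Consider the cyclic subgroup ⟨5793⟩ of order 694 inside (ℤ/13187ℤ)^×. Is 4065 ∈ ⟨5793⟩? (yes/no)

yes

4065 ∈ ⟨5793⟩ iff 4065^694 ≡ 1 (mod 13187), since |⟨5793⟩| = 694.
4065^694 mod 13187 = 1.
Since 1 = 1, 4065 lies in the subgroup.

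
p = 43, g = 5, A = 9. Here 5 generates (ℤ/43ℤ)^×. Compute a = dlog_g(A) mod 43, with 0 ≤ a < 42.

32

Baby-step giant-step with m = ceil(sqrt(42)) = 7.
Baby table (5^j mod 43 for j=0..6):
  0:1  1:5  2:25  3:39  4:23  5:29  6:16
Giant step factor: 5^(-7) ≡ 7 (mod 43).
Scan 9·7^i mod 43 for i = 0, 1, …:
  i=0: 9   i=1: 20   i=2: 11   i=3: 34
  i=4: 23
Match at i=4, j=4: a = 4·7 + 4 = 32.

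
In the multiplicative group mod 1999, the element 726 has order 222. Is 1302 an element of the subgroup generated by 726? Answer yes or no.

1302 ∈ ⟨726⟩ iff 1302^222 ≡ 1 (mod 1999), since |⟨726⟩| = 222.
1302^222 mod 1999 = 1.
Since 1 = 1, 1302 lies in the subgroup.

yes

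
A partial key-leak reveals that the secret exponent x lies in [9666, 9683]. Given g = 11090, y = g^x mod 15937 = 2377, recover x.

Compute 11090^9666 mod 15937 = 4583, then multiply by 11090 repeatedly:
  11090^9666=4583  11090^9667=2377
Found 2377 at exponent 9667.

9667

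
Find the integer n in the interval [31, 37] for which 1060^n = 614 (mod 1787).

34

Compute 1060^31 mod 1787 = 1734, then multiply by 1060 repeatedly:
  1060^31=1734  1060^32=1004  1060^33=975  1060^34=614
Found 614 at exponent 34.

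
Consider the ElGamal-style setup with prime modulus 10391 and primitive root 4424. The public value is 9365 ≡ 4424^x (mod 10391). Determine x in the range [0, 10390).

5142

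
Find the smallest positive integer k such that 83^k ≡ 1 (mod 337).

336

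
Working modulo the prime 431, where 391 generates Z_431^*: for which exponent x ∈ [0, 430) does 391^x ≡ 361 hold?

384

Baby-step giant-step with m = ceil(sqrt(430)) = 21.
Baby table (391^j mod 431 for j=0..20):
  0:1  1:391  2:307  3:219  4:291  5:428  6:120  7:372
  8:205  9:420  10:9  11:71  12:177  13:247  14:33  15:404
  16:218  17:331  18:121  19:332  20:81
Giant step factor: 391^(-21) ≡ 201 (mod 431).
Scan 361·201^i mod 431 for i = 0, 1, …:
  i=0: 361   i=1: 153   i=2: 152   i=3: 382
  i=4: 64   i=5: 365   i=6: 95   i=7: 131
  i=8: 40   i=9: 282     …   i=17: 393
  i=18: 120
Match at i=18, j=6: x = 18·21 + 6 = 384.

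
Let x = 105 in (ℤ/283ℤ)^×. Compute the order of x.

The order of 105 must divide p − 1 = 282 = 2 · 3 · 47.
Divisors: 1, 2, 3, 6, 47, 94, 141, 282.
Check each in increasing order: 105^1 ≡ 105;  105^2 ≡ 271;  105^3 ≡ 155;  105^6 ≡ 253;  105^47 ≡ 238;  105^94 ≡ 44;  105^141 ≡ 1.
Smallest exponent giving 1 is 141.

141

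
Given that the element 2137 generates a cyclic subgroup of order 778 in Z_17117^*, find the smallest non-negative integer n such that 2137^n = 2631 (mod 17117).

160

Baby-step giant-step with m = ceil(sqrt(778)) = 28.
Baby table (2137^j mod 17117 for j=0..27):
  0:1  1:2137  2:13647  3:13388  4:7649  5:16295  6:6437  7:10918
  8:1295  9:11578  10:8121  11:15056  12:11829  13:13881  14:17053  15:168
  16:16676  17:16135  18:6857  19:1257  20:15957  21:3045  22:2705  23:12156
  24:10883  25:12085  26:13209  27:1700
Giant step factor: 2137^(-28) ≡ 11279 (mod 17117).
Scan 2631·11279^i mod 17117 for i = 0, 1, …:
  i=0: 2631   i=1: 11288   i=2: 1106   i=3: 13398
  i=4: 7166   i=5: 15957
Match at i=5, j=20: n = 5·28 + 20 = 160.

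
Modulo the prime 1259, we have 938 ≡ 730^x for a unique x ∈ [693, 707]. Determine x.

701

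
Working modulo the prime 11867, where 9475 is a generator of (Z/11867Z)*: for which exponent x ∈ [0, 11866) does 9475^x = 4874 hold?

Baby-step giant-step with m = ceil(sqrt(11866)) = 109.
Baby table (9475^j mod 11867 for j=0..108):
  0:1  1:9475  2:1770  3:2679  4:12  5:6897  6:9373  7:8414
  8:144  9:11562  10:5673  11:6032  12:1728  13:8207  14:8741  15:1182
  16:8869  17:3548  18:9956  19:2317  20:11492  21:6975  22:802  23:4070
  24:7367  25:631  26:9624  27:1372  28:5335  29:7572  30:8685  31:4597
  32:4685  33:7795  34:9284  35:7696  36:8752  37:10471  38:4605  39:9283
  40:10088  41:6982  42:7792  43:4593  44:2386  45:715  46:10435  47:7648
  48:4898  49:8580  50:6550  51:8707  52:11308  53:8024  54:7398  55:9548
  56:5159  57:1352  58:5707  59:7773  60:2573  61:4357  62:9149  63:10207
  64:7142  65:4816  66:2985  67:3814  68:2635  69:10324  70:219  71:10167
  72:7886  73:5218  74:2628  75:3334  76:11563  77:3281  78:7802  79:4407
  80:8219  81:3771  82:10555  83:5416  84:3692  85:9651  86:7990  87:5657
  88:8703  89:9009  90:944  91:8549  92:9500  93:1305  94:11328  95:7652
  96:7197  97:3793  98:5399  99:8755  100:3295  101:9915  102:5453  103:10124
  104:3939  105:310  106:6101  107:2818  108:11667
Giant step factor: 9475^(-109) ≡ 10071 (mod 11867).
Scan 4874·10071^i mod 11867 for i = 0, 1, …:
  i=0: 4874   i=1: 4142   i=2: 1577   i=3: 3921
  i=4: 6882   i=5: 5342   i=6: 6171   i=7: 662
  i=8: 9615   i=9: 9812     …   i=88: 4045
  i=89: 9651
Match at i=89, j=85: x = 89·109 + 85 = 9786.

9786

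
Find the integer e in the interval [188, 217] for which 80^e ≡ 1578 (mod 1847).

201

Compute 80^188 mod 1847 = 587, then multiply by 80 repeatedly:
  80^188=587  80^189=785  80^190=2  80^191=160  80^192=1718
  80^193=762  80^194=9  80^195=720  80^196=343  80^197=1582
  80^198=964  80^199=1393  80^200=620  80^201=1578
Found 1578 at exponent 201.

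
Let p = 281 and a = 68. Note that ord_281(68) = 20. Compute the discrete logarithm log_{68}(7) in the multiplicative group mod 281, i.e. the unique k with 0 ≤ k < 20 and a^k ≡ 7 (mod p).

Successive powers of 68 modulo 281:
  68^0=1  68^1=68  68^2=128  68^3=274  68^4=86  68^5=228
  68^6=49  68^7=241  68^8=90  68^9=219  68^10=280  68^11=213
  68^12=153  68^13=7
So 68^13 ≡ 7 (mod 281), giving k = 13.

13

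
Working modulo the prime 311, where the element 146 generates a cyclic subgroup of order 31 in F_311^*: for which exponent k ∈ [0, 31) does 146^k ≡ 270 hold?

Successive powers of 146 modulo 311:
  146^0=1  146^1=146  146^2=168  146^3=270
So 146^3 ≡ 270 (mod 311), giving k = 3.

3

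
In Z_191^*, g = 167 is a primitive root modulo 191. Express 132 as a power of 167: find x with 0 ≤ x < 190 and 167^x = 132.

Baby-step giant-step with m = ceil(sqrt(190)) = 14.
Baby table (167^j mod 191 for j=0..13):
  0:1  1:167  2:3  3:119  4:9  5:166  6:27  7:116
  8:81  9:157  10:52  11:89  12:156  13:76
Giant step factor: 167^(-14) ≡ 20 (mod 191).
Scan 132·20^i mod 191 for i = 0, 1, …:
  i=0: 132   i=1: 157
Match at i=1, j=9: x = 1·14 + 9 = 23.

23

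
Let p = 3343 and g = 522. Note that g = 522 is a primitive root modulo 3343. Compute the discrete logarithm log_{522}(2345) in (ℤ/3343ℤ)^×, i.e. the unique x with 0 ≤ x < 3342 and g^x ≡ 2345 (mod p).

1359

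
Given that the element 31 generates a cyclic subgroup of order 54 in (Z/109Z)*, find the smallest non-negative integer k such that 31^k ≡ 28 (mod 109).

11

Baby-step giant-step with m = ceil(sqrt(54)) = 8.
Baby table (31^j mod 109 for j=0..7):
  0:1  1:31  2:89  3:34  4:73  5:83  6:66  7:84
Giant step factor: 31^(-8) ≡ 9 (mod 109).
Scan 28·9^i mod 109 for i = 0, 1, …:
  i=0: 28   i=1: 34
Match at i=1, j=3: k = 1·8 + 3 = 11.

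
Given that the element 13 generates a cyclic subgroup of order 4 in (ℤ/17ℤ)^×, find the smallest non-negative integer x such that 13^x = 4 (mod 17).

Successive powers of 13 modulo 17:
  13^0=1  13^1=13  13^2=16  13^3=4
So 13^3 ≡ 4 (mod 17), giving x = 3.

3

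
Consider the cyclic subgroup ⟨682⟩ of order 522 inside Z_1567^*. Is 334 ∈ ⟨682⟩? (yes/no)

no

334 ∈ ⟨682⟩ iff 334^522 ≡ 1 (mod 1567), since |⟨682⟩| = 522.
334^522 mod 1567 = 1031.
Since 1031 ≠ 1, 334 does not lie in the subgroup.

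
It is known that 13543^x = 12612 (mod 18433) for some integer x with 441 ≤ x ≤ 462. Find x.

Compute 13543^441 mod 18433 = 4901, then multiply by 13543 repeatedly:
  13543^441=4901  13543^442=15443  13543^443=3731  13543^444=4080  13543^445=11739
  13543^446=15085  13543^447=3216  13543^448=15542  13543^449=17312  13543^450=7089
  13543^451=7263  13543^452=4321  13543^453=12961  13543^454=11797  13543^455=7960
  13543^456=6096  13543^457=15154  13543^458=16033  13543^459=12612
Found 12612 at exponent 459.

459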